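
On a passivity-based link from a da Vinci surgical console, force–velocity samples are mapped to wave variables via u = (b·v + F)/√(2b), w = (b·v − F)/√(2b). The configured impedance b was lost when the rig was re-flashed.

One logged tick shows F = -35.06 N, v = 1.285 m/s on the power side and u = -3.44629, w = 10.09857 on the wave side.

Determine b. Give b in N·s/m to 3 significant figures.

b = 13.4 N·s/m

u + w = 6.652280;  u + w = √(2b)·v, so √(2b) = 6.652280/1.285 = 5.176872.
b = (√(2b))²/2 = 26.800000/2 = 13.400000.
(Check via u − w = 2F/√(2b): u − w = -13.544860, 2F/√(2b) = -13.544860.)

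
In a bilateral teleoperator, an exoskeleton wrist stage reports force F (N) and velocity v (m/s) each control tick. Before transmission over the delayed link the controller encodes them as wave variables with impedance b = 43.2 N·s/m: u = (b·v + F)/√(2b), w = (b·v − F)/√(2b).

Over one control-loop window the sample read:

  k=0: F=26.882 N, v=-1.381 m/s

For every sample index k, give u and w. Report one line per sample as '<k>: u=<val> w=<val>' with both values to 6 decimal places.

k=0: b·v=43.2×(-1.381)=-59.659200; √(2b)=9.295160; u=(-59.659200+26.882)/9.295160=-3.526265, w=(-59.659200−26.882)/9.295160=-9.310351

0: u=-3.526265 w=-9.310351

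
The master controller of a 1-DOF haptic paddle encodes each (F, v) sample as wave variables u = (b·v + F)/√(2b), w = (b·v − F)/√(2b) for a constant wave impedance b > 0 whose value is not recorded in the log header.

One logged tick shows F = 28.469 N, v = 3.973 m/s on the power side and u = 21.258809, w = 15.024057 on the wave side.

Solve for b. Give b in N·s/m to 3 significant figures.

u + w = 36.282866;  u + w = √(2b)·v, so √(2b) = 36.282866/3.973 = 9.132360.
b = (√(2b))²/2 = 83.399998/2 = 41.699999.
(Check via u − w = 2F/√(2b): u − w = 6.234752, 2F/√(2b) = 6.234752.)

b = 41.7 N·s/m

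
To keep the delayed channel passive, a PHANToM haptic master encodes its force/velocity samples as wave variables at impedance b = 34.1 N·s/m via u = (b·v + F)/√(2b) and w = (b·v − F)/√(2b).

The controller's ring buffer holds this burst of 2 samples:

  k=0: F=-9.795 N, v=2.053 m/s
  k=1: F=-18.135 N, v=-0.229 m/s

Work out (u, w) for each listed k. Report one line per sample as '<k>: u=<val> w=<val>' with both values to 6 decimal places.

k=0: b·v=34.1×2.053=70.007300; √(2b)=8.258329; u=(70.007300+(-9.795))/8.258329=7.291100, w=(70.007300−(-9.795))/8.258329=9.663250
k=1: b·v=34.1×(-0.229)=-7.808900; √(2b)=8.258329; u=(-7.808900+(-18.135))/8.258329=-3.141543, w=(-7.808900−(-18.135))/8.258329=1.250386

0: u=7.291100 w=9.663250
1: u=-3.141543 w=1.250386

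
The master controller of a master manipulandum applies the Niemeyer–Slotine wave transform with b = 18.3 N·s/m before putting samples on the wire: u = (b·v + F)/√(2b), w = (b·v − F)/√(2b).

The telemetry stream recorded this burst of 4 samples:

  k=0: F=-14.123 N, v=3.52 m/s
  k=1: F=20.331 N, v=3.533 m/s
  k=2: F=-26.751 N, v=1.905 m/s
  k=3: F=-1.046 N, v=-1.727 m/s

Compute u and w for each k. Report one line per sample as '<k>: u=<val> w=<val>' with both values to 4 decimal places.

k=0: b·v=18.3×3.52=64.4160; √(2b)=6.0498; u=(64.4160+(-14.123))/6.0498=8.3132, w=(64.4160−(-14.123))/6.0498=12.9821
k=1: b·v=18.3×3.533=64.6539; √(2b)=6.0498; u=(64.6539+20.331)/6.0498=14.0476, w=(64.6539−20.331)/6.0498=7.3263
k=2: b·v=18.3×1.905=34.8615; √(2b)=6.0498; u=(34.8615+(-26.751))/6.0498=1.3406, w=(34.8615−(-26.751))/6.0498=10.1842
k=3: b·v=18.3×(-1.727)=-31.6041; √(2b)=6.0498; u=(-31.6041+(-1.046))/6.0498=-5.3969, w=(-31.6041−(-1.046))/6.0498=-5.0511

0: u=8.3132 w=12.9821
1: u=14.0476 w=7.3263
2: u=1.3406 w=10.1842
3: u=-5.3969 w=-5.0511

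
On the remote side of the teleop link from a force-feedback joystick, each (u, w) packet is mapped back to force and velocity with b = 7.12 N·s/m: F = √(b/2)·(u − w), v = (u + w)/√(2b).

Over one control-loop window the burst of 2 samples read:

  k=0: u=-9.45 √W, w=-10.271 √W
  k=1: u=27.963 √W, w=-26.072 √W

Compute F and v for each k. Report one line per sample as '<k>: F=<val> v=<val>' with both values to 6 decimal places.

0: F=1.549060 v=-5.226055
1: F=101.953034 v=0.501114

k=0: u−w=0.821000, u+w=-19.721000; √(b/2)=1.886796, √(2b)=3.773592; F=1.886796×0.821=1.549060, v=-19.721000/3.773592=-5.226055
k=1: u−w=54.035000, u+w=1.891000; √(b/2)=1.886796, √(2b)=3.773592; F=1.886796×54.035=101.953034, v=1.891000/3.773592=0.501114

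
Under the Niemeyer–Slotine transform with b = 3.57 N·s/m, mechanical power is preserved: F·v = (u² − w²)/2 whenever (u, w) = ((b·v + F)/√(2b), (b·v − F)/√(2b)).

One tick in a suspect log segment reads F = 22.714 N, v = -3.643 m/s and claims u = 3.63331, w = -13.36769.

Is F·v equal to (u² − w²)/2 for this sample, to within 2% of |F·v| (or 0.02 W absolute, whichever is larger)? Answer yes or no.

F·v = 22.714×(-3.643) = -82.7471 W.
(u² − w²)/2 = (13.2009 − 178.6951)/2 = -82.7471 W.
|Δ| = 0.0000;  2% of max(1, |F·v|) = 1.6549.

yes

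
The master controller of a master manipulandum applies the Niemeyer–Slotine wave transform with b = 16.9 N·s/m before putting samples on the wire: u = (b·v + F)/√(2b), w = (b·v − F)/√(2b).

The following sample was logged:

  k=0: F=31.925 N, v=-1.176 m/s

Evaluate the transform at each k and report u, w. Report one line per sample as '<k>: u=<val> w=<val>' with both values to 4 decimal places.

k=0: b·v=16.9×(-1.176)=-19.8744; √(2b)=5.8138; u=(-19.8744+31.925)/5.8138=2.0728, w=(-19.8744−31.925)/5.8138=-8.9098

0: u=2.0728 w=-8.9098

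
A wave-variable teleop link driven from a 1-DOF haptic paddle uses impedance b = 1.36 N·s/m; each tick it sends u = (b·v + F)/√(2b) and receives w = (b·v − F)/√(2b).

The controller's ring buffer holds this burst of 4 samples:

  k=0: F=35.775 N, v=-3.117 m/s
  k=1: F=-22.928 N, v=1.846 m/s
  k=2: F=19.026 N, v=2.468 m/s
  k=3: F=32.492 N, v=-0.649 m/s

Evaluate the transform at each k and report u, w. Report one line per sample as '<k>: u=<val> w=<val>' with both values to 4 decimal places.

0: u=19.1214 w=-24.2621
1: u=-12.3799 w=15.4244
2: u=13.5714 w=-9.5010
3: u=19.1660 w=-20.2363

k=0: b·v=1.36×(-3.117)=-4.2391; √(2b)=1.6492; u=(-4.2391+35.775)/1.6492=19.1214, w=(-4.2391−35.775)/1.6492=-24.2621
k=1: b·v=1.36×1.846=2.5106; √(2b)=1.6492; u=(2.5106+(-22.928))/1.6492=-12.3799, w=(2.5106−(-22.928))/1.6492=15.4244
k=2: b·v=1.36×2.468=3.3565; √(2b)=1.6492; u=(3.3565+19.026)/1.6492=13.5714, w=(3.3565−19.026)/1.6492=-9.5010
k=3: b·v=1.36×(-0.649)=-0.8826; √(2b)=1.6492; u=(-0.8826+32.492)/1.6492=19.1660, w=(-0.8826−32.492)/1.6492=-20.2363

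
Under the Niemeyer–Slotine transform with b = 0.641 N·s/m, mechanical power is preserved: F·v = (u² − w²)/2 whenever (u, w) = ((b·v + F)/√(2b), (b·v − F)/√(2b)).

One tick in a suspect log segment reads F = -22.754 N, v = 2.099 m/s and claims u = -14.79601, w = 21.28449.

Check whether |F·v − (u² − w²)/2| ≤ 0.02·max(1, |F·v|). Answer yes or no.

no

F·v = (-22.754)×2.099 = -47.7606 W.
(u² − w²)/2 = (218.9219 − 453.0295)/2 = -117.0538 W.
|Δ| = 69.2932;  2% of max(1, |F·v|) = 0.9552.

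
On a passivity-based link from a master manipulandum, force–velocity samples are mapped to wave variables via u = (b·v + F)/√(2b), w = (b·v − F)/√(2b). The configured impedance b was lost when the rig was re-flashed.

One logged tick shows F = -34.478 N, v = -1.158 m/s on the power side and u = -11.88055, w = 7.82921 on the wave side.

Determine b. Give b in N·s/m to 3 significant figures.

u + w = -4.05134;  u + w = √(2b)·v, so √(2b) = -4.05134/(-1.158) = 3.49857.
b = (√(2b))²/2 = 12.23997/2 = 6.11998.
(Check via u − w = 2F/√(2b): u − w = -19.70976, 2F/√(2b) = -19.70979.)

b = 6.12 N·s/m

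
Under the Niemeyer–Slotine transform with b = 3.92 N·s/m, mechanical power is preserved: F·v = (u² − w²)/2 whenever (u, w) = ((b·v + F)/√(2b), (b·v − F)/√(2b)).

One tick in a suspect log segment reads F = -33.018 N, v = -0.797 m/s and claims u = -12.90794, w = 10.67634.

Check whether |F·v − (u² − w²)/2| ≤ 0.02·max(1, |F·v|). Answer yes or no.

yes

F·v = (-33.018)×(-0.797) = 26.3153 W.
(u² − w²)/2 = (166.6149 − 113.9842)/2 = 26.3153 W.
|Δ| = 0.0000;  2% of max(1, |F·v|) = 0.5263.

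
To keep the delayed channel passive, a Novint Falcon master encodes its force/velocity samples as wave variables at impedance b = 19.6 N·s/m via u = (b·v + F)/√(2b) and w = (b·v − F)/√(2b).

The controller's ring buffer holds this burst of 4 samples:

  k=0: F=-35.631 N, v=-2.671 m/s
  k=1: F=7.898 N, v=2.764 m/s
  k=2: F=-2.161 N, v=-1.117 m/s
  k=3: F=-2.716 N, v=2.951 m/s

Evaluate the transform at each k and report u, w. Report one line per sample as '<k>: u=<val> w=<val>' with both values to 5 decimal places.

k=0: b·v=19.6×(-2.671)=-52.35160; √(2b)=6.26099; u=(-52.35160+(-35.631))/6.26099=-14.05251, w=(-52.35160−(-35.631))/6.26099=-2.67060
k=1: b·v=19.6×2.764=54.17440; √(2b)=6.26099; u=(54.17440+7.898)/6.26099=9.91415, w=(54.17440−7.898)/6.26099=7.39123
k=2: b·v=19.6×(-1.117)=-21.89320; √(2b)=6.26099; u=(-21.89320+(-2.161))/6.26099=-3.84192, w=(-21.89320−(-2.161))/6.26099=-3.15161
k=3: b·v=19.6×2.951=57.83960; √(2b)=6.26099; u=(57.83960+(-2.716))/6.26099=8.80429, w=(57.83960−(-2.716))/6.26099=9.67189

0: u=-14.05251 w=-2.67060
1: u=9.91415 w=7.39123
2: u=-3.84192 w=-3.15161
3: u=8.80429 w=9.67189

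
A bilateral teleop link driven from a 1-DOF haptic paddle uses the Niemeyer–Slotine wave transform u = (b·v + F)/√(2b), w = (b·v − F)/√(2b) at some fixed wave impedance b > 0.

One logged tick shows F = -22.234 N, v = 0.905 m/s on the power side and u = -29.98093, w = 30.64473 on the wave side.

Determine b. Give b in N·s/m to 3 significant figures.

u + w = 0.6638;  u + w = √(2b)·v, so √(2b) = 0.6638/0.905 = 0.7335.
b = (√(2b))²/2 = 0.5380/2 = 0.2690.
(Check via u − w = 2F/√(2b): u − w = -60.6257, 2F/√(2b) = -60.6260.)

b = 0.269 N·s/m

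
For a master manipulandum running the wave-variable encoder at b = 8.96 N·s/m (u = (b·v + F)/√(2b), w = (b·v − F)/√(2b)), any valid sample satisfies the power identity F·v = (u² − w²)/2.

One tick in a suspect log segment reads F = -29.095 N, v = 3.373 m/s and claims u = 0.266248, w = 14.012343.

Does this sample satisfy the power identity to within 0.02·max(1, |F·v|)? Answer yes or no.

F·v = (-29.095)×3.373 = -98.137435 W.
(u² − w²)/2 = (0.070888 − 196.345756)/2 = -98.137434 W.
|Δ| = 0.000001;  2% of max(1, |F·v|) = 1.962749.

yes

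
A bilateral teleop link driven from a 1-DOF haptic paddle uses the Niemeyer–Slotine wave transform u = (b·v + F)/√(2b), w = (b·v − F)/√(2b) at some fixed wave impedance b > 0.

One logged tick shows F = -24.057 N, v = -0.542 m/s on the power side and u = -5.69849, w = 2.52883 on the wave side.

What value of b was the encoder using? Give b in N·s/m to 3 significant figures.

u + w = -3.16966;  u + w = √(2b)·v, so √(2b) = -3.16966/(-0.542) = 5.84808.
b = (√(2b))²/2 = 34.20005/2 = 17.10003.
(Check via u − w = 2F/√(2b): u − w = -8.22732, 2F/√(2b) = -8.22731.)

b = 17.1 N·s/m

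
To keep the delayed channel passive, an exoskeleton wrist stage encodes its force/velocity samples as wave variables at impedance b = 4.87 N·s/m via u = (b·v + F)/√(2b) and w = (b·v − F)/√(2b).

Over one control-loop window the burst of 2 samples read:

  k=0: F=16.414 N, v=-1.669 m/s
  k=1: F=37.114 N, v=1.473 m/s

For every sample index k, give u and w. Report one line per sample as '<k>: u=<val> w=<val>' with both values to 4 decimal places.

0: u=2.6550 w=-7.8638
1: u=14.1906 w=-9.5936

k=0: b·v=4.87×(-1.669)=-8.1280; √(2b)=3.1209; u=(-8.1280+16.414)/3.1209=2.6550, w=(-8.1280−16.414)/3.1209=-7.8638
k=1: b·v=4.87×1.473=7.1735; √(2b)=3.1209; u=(7.1735+37.114)/3.1209=14.1906, w=(7.1735−37.114)/3.1209=-9.5936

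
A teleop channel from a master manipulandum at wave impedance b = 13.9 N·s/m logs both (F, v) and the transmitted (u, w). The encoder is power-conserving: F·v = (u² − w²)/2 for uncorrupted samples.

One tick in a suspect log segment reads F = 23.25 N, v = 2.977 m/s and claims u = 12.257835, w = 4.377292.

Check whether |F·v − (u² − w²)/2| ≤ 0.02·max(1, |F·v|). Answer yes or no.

F·v = 23.25×2.977 = 69.215250 W.
(u² − w²)/2 = (150.254519 − 19.160685)/2 = 65.546917 W.
|Δ| = 3.668333;  2% of max(1, |F·v|) = 1.384305.

no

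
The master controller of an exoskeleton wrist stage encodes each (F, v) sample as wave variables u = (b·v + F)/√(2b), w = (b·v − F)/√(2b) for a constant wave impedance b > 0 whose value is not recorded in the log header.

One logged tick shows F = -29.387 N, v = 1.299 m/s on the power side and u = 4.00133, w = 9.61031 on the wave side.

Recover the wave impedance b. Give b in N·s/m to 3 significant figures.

b = 54.9 N·s/m

u + w = 13.61164;  u + w = √(2b)·v, so √(2b) = 13.61164/1.299 = 10.47855.
b = (√(2b))²/2 = 109.80007/2 = 54.90003.
(Check via u − w = 2F/√(2b): u − w = -5.60898, 2F/√(2b) = -5.60898.)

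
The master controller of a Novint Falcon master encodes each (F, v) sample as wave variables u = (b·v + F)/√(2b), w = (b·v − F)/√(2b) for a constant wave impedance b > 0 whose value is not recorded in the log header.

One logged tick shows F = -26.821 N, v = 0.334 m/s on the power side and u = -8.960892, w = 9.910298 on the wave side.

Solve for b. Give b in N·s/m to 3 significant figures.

b = 4.04 N·s/m

u + w = 0.949406;  u + w = √(2b)·v, so √(2b) = 0.949406/0.334 = 2.842533.
b = (√(2b))²/2 = 8.079993/2 = 4.039997.
(Check via u − w = 2F/√(2b): u − w = -18.871190, 2F/√(2b) = -18.871197.)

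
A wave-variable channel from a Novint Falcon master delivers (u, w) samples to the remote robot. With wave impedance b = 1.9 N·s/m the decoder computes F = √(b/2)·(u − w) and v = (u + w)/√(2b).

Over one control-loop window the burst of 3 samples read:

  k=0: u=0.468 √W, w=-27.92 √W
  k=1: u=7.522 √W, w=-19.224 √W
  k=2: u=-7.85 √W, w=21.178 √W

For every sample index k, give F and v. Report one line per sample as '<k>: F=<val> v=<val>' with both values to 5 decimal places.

0: F=27.66920 v=-14.08258
1: F=26.06878 v=-6.00300
2: F=-28.29299 v=6.83712

k=0: u−w=28.38800, u+w=-27.45200; √(b/2)=0.97468, √(2b)=1.94936; F=0.97468×28.388=27.66920, v=-27.45200/1.94936=-14.08258
k=1: u−w=26.74600, u+w=-11.70200; √(b/2)=0.97468, √(2b)=1.94936; F=0.97468×26.746=26.06878, v=-11.70200/1.94936=-6.00300
k=2: u−w=-29.02800, u+w=13.32800; √(b/2)=0.97468, √(2b)=1.94936; F=0.97468×(-29.028)=-28.29299, v=13.32800/1.94936=6.83712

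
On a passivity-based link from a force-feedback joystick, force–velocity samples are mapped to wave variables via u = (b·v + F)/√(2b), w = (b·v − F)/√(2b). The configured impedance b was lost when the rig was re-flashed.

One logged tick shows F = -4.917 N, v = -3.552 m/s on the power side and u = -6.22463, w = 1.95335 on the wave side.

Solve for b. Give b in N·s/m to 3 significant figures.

u + w = -4.2713;  u + w = √(2b)·v, so √(2b) = -4.2713/(-3.552) = 1.2025.
b = (√(2b))²/2 = 1.4460/2 = 0.7230.
(Check via u − w = 2F/√(2b): u − w = -8.1780, 2F/√(2b) = -8.1780.)

b = 0.723 N·s/m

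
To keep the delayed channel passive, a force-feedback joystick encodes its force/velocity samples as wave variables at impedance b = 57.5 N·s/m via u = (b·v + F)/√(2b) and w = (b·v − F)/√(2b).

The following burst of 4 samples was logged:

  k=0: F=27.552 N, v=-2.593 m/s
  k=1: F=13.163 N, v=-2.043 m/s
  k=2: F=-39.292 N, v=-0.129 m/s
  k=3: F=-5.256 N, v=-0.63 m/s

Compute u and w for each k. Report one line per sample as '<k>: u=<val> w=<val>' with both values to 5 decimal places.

k=0: b·v=57.5×(-2.593)=-149.09750; √(2b)=10.72381; u=(-149.09750+27.552)/10.72381=-11.33418, w=(-149.09750−27.552)/10.72381=-16.47265
k=1: b·v=57.5×(-2.043)=-117.47250; √(2b)=10.72381; u=(-117.47250+13.163)/10.72381=-9.72691, w=(-117.47250−13.163)/10.72381=-12.18182
k=2: b·v=57.5×(-0.129)=-7.41750; √(2b)=10.72381; u=(-7.41750+(-39.292))/10.72381=-4.35568, w=(-7.41750−(-39.292))/10.72381=2.97231
k=3: b·v=57.5×(-0.63)=-36.22500; √(2b)=10.72381; u=(-36.22500+(-5.256))/10.72381=-3.86812, w=(-36.22500−(-5.256))/10.72381=-2.88787

0: u=-11.33418 w=-16.47265
1: u=-9.72691 w=-12.18182
2: u=-4.35568 w=2.97231
3: u=-3.86812 w=-2.88787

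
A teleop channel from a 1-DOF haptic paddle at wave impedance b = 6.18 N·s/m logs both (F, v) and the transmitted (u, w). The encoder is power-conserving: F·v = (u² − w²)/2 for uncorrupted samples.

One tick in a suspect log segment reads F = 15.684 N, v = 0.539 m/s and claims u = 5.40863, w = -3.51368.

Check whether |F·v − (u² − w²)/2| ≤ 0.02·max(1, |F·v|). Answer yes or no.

yes

F·v = 15.684×0.539 = 8.4537 W.
(u² − w²)/2 = (29.2533 − 12.3459)/2 = 8.4537 W.
|Δ| = 0.0000;  2% of max(1, |F·v|) = 0.1691.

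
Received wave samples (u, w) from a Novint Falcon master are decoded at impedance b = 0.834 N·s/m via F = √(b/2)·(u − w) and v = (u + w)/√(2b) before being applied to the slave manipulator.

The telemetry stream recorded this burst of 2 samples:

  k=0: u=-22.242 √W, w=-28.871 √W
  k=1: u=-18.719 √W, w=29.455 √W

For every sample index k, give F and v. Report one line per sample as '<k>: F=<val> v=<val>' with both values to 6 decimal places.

0: F=4.280712 v=-39.576132
1: F=-31.108619 v=8.312745

k=0: u−w=6.629000, u+w=-51.113000; √(b/2)=0.645755, √(2b)=1.291511; F=0.645755×6.629=4.280712, v=-51.113000/1.291511=-39.576132
k=1: u−w=-48.174000, u+w=10.736000; √(b/2)=0.645755, √(2b)=1.291511; F=0.645755×(-48.174)=-31.108619, v=10.736000/1.291511=8.312745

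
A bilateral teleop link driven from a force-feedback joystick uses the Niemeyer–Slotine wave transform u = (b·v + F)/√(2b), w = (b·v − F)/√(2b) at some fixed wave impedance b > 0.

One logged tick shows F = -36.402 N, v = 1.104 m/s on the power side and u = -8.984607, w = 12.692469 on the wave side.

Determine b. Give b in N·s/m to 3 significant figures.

b = 5.64 N·s/m

u + w = 3.707862;  u + w = √(2b)·v, so √(2b) = 3.707862/1.104 = 3.358571.
b = (√(2b))²/2 = 11.279997/2 = 5.639998.
(Check via u − w = 2F/√(2b): u − w = -21.677076, 2F/√(2b) = -21.677079.)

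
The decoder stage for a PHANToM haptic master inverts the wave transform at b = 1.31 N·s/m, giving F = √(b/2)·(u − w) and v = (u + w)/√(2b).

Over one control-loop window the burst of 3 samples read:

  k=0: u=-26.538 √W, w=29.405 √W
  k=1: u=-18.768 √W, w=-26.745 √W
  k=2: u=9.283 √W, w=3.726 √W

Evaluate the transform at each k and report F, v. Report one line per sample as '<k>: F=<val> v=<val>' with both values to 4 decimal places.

k=0: u−w=-55.9430, u+w=2.8670; √(b/2)=0.8093, √(2b)=1.6186; F=0.8093×(-55.943)=-45.2758, v=2.8670/1.6186=1.7712
k=1: u−w=7.9770, u+w=-45.5130; √(b/2)=0.8093, √(2b)=1.6186; F=0.8093×7.977=6.4560, v=-45.5130/1.6186=-28.1180
k=2: u−w=5.5570, u+w=13.0090; √(b/2)=0.8093, √(2b)=1.6186; F=0.8093×5.557=4.4974, v=13.0090/1.6186=8.0370

0: F=-45.2758 v=1.7712
1: F=6.4560 v=-28.1180
2: F=4.4974 v=8.0370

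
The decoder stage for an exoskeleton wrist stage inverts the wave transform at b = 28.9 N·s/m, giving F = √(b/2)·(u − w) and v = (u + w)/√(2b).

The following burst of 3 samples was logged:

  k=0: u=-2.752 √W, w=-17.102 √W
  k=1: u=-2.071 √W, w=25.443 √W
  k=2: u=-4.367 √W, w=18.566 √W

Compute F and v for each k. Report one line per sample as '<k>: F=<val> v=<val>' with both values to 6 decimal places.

0: F=54.548878 v=-2.611464
1: F=-104.589396 v=3.074199
2: F=-87.175570 v=1.867643

k=0: u−w=14.350000, u+w=-19.854000; √(b/2)=3.801316, √(2b)=7.602631; F=3.801316×14.35=54.548878, v=-19.854000/7.602631=-2.611464
k=1: u−w=-27.514000, u+w=23.372000; √(b/2)=3.801316, √(2b)=7.602631; F=3.801316×(-27.514)=-104.589396, v=23.372000/7.602631=3.074199
k=2: u−w=-22.933000, u+w=14.199000; √(b/2)=3.801316, √(2b)=7.602631; F=3.801316×(-22.933)=-87.175570, v=14.199000/7.602631=1.867643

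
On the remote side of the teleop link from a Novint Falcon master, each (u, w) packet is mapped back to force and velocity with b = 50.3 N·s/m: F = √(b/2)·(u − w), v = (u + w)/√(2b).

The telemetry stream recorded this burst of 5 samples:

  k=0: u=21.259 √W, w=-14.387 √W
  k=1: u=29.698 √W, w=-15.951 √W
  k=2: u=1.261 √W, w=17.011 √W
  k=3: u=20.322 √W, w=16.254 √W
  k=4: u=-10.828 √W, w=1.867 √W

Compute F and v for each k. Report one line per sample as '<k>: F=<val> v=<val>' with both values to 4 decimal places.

0: F=178.7639 v=0.6851
1: F=228.9287 v=1.3706
2: F=-78.9859 v=1.8217
3: F=20.4009 v=3.6467
4: F=-63.6651 v=-0.8934

k=0: u−w=35.6460, u+w=6.8720; √(b/2)=5.0150, √(2b)=10.0300; F=5.0150×35.646=178.7639, v=6.8720/10.0300=0.6851
k=1: u−w=45.6490, u+w=13.7470; √(b/2)=5.0150, √(2b)=10.0300; F=5.0150×45.649=228.9287, v=13.7470/10.0300=1.3706
k=2: u−w=-15.7500, u+w=18.2720; √(b/2)=5.0150, √(2b)=10.0300; F=5.0150×(-15.75)=-78.9859, v=18.2720/10.0300=1.8217
k=3: u−w=4.0680, u+w=36.5760; √(b/2)=5.0150, √(2b)=10.0300; F=5.0150×4.068=20.4009, v=36.5760/10.0300=3.6467
k=4: u−w=-12.6950, u+w=-8.9610; √(b/2)=5.0150, √(2b)=10.0300; F=5.0150×(-12.695)=-63.6651, v=-8.9610/10.0300=-0.8934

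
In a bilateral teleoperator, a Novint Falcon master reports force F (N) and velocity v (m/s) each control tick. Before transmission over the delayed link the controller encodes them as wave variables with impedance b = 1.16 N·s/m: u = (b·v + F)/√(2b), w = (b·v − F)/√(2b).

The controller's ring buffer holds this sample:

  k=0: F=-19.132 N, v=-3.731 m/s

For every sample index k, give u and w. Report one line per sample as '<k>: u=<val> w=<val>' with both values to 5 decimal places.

k=0: b·v=1.16×(-3.731)=-4.32796; √(2b)=1.52315; u=(-4.32796+(-19.132))/1.52315=-15.40222, w=(-4.32796−(-19.132))/1.52315=9.71933

0: u=-15.40222 w=9.71933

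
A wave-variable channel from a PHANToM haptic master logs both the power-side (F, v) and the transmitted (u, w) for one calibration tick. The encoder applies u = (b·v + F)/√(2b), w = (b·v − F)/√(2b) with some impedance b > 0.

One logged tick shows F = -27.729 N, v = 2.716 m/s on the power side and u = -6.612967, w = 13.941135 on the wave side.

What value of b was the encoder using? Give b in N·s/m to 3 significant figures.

b = 3.64 N·s/m

u + w = 7.328168;  u + w = √(2b)·v, so √(2b) = 7.328168/2.716 = 2.698147.
b = (√(2b))²/2 = 7.279999/2 = 3.639999.
(Check via u − w = 2F/√(2b): u − w = -20.554102, 2F/√(2b) = -20.554104.)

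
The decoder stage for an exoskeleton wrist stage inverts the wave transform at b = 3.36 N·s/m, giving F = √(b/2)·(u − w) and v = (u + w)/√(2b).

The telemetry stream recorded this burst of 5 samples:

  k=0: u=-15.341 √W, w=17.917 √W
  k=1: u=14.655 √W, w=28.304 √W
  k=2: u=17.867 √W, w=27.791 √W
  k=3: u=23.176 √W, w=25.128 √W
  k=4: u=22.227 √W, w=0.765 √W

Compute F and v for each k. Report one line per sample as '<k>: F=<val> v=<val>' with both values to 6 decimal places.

0: F=-43.107295 v=0.993714
1: F=-17.691126 v=16.571794
2: F=-12.862974 v=17.612956
3: F=-2.530081 v=18.633673
4: F=27.817931 v=8.869357

k=0: u−w=-33.258000, u+w=2.576000; √(b/2)=1.296148, √(2b)=2.592296; F=1.296148×(-33.258)=-43.107295, v=2.576000/2.592296=0.993714
k=1: u−w=-13.649000, u+w=42.959000; √(b/2)=1.296148, √(2b)=2.592296; F=1.296148×(-13.649)=-17.691126, v=42.959000/2.592296=16.571794
k=2: u−w=-9.924000, u+w=45.658000; √(b/2)=1.296148, √(2b)=2.592296; F=1.296148×(-9.924)=-12.862974, v=45.658000/2.592296=17.612956
k=3: u−w=-1.952000, u+w=48.304000; √(b/2)=1.296148, √(2b)=2.592296; F=1.296148×(-1.952)=-2.530081, v=48.304000/2.592296=18.633673
k=4: u−w=21.462000, u+w=22.992000; √(b/2)=1.296148, √(2b)=2.592296; F=1.296148×21.462=27.817931, v=22.992000/2.592296=8.869357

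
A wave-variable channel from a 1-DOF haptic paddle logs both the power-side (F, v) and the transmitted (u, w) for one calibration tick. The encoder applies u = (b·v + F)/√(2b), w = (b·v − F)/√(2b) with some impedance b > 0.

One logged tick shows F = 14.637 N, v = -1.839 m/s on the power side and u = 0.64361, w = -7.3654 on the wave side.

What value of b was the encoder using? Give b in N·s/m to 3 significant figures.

b = 6.68 N·s/m

u + w = -6.721790;  u + w = √(2b)·v, so √(2b) = -6.721790/(-1.839) = 3.655133.
b = (√(2b))²/2 = 13.359999/2 = 6.679999.
(Check via u − w = 2F/√(2b): u − w = 8.009010, 2F/√(2b) = 8.009010.)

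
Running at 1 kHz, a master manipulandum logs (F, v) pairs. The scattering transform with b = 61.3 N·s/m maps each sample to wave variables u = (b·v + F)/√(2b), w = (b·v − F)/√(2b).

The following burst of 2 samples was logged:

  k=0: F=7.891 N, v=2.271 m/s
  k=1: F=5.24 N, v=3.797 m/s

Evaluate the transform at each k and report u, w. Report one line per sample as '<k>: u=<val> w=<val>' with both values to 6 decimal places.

k=0: b·v=61.3×2.271=139.212300; √(2b)=11.072488; u=(139.212300+7.891)/11.072488=13.285478, w=(139.212300−7.891)/11.072488=11.860143
k=1: b·v=61.3×3.797=232.756100; √(2b)=11.072488; u=(232.756100+5.24)/11.072488=21.494364, w=(232.756100−5.24)/11.072488=20.547874

0: u=13.285478 w=11.860143
1: u=21.494364 w=20.547874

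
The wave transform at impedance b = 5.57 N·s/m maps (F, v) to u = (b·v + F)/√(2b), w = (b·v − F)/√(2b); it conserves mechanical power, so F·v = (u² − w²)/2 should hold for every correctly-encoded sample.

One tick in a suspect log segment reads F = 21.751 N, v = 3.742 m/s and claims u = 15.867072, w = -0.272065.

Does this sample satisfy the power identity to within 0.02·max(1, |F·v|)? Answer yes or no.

F·v = 21.751×3.742 = 81.392242 W.
(u² − w²)/2 = (251.763974 − 0.074019)/2 = 125.844977 W.
|Δ| = 44.452735;  2% of max(1, |F·v|) = 1.627845.

no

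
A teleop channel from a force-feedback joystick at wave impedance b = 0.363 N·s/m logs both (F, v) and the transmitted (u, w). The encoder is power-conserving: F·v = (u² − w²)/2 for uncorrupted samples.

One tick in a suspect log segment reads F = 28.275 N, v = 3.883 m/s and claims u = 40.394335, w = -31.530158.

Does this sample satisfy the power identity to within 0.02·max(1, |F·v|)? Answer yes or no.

no

F·v = 28.275×3.883 = 109.791825 W.
(u² − w²)/2 = (1631.702300 − 994.150864)/2 = 318.775718 W.
|Δ| = 208.983893;  2% of max(1, |F·v|) = 2.195836.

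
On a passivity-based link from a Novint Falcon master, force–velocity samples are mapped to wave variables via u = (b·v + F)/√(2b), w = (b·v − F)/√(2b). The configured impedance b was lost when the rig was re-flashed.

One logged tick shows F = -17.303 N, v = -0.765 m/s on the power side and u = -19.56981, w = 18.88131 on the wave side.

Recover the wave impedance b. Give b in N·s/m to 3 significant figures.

b = 0.405 N·s/m

u + w = -0.6885;  u + w = √(2b)·v, so √(2b) = -0.6885/(-0.765) = 0.9000.
b = (√(2b))²/2 = 0.8100/2 = 0.4050.
(Check via u − w = 2F/√(2b): u − w = -38.4511, 2F/√(2b) = -38.4511.)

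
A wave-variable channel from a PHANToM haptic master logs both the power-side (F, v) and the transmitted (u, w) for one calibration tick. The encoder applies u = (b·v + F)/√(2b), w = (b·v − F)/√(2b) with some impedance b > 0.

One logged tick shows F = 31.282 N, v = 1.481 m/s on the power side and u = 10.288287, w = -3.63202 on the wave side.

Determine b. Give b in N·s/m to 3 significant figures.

u + w = 6.656267;  u + w = √(2b)·v, so √(2b) = 6.656267/1.481 = 4.494441.
b = (√(2b))²/2 = 20.199999/2 = 10.100000.
(Check via u − w = 2F/√(2b): u − w = 13.920307, 2F/√(2b) = 13.920308.)

b = 10.1 N·s/m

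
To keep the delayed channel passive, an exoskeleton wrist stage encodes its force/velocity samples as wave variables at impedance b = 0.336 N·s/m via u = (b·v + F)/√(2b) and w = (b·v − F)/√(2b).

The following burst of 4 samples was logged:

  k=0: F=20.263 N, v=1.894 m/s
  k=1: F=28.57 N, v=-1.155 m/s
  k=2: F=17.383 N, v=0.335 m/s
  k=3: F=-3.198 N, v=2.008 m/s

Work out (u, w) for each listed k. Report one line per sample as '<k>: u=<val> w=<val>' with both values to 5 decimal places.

k=0: b·v=0.336×1.894=0.63638; √(2b)=0.81976; u=(0.63638+20.263)/0.81976=25.49464, w=(0.63638−20.263)/0.81976=-23.94202
k=1: b·v=0.336×(-1.155)=-0.38808; √(2b)=0.81976; u=(-0.38808+28.57)/0.81976=34.37842, w=(-0.38808−28.57)/0.81976=-35.32524
k=2: b·v=0.336×0.335=0.11256; √(2b)=0.81976; u=(0.11256+17.383)/0.81976=21.34240, w=(0.11256−17.383)/0.81976=-21.06778
k=3: b·v=0.336×2.008=0.67469; √(2b)=0.81976; u=(0.67469+(-3.198))/0.81976=-3.07813, w=(0.67469−(-3.198))/0.81976=4.72420

0: u=25.49464 w=-23.94202
1: u=34.37842 w=-35.32524
2: u=21.34240 w=-21.06778
3: u=-3.07813 w=4.72420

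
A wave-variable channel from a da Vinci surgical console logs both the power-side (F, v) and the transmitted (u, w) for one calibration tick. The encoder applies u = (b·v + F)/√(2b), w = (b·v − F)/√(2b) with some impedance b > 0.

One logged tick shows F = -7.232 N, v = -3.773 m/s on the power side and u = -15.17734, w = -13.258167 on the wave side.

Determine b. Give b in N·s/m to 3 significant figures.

u + w = -28.435507;  u + w = √(2b)·v, so √(2b) = -28.435507/(-3.773) = 7.536578.
b = (√(2b))²/2 = 56.800001/2 = 28.400000.
(Check via u − w = 2F/√(2b): u − w = -1.919173, 2F/√(2b) = -1.919174.)

b = 28.4 N·s/m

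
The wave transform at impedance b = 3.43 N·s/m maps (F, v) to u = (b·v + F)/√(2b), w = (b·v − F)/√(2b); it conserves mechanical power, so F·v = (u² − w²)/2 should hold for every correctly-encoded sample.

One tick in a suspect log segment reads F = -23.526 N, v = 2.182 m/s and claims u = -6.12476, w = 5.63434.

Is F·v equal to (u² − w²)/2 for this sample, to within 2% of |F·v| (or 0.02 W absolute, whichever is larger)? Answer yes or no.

no

F·v = (-23.526)×2.182 = -51.3337 W.
(u² − w²)/2 = (37.5127 − 31.7458)/2 = 2.8834 W.
|Δ| = 54.2172;  2% of max(1, |F·v|) = 1.0267.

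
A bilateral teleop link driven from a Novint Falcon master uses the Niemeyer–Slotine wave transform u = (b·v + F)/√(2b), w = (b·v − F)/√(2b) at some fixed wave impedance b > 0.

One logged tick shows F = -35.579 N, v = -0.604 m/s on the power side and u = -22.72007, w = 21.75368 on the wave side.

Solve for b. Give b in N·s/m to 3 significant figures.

b = 1.28 N·s/m

u + w = -0.96639;  u + w = √(2b)·v, so √(2b) = -0.96639/(-0.604) = 1.59998.
b = (√(2b))²/2 = 2.55995/2 = 1.27997.
(Check via u − w = 2F/√(2b): u − w = -44.47375, 2F/√(2b) = -44.47421.)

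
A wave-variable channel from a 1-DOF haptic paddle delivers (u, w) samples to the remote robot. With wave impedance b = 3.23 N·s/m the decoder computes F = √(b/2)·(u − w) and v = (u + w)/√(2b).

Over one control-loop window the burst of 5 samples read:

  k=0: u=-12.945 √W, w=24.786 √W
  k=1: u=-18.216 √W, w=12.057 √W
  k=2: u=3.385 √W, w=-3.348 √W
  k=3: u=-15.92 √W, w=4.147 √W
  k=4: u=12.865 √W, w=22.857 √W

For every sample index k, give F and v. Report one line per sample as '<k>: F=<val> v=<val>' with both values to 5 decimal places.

k=0: u−w=-37.73100, u+w=11.84100; √(b/2)=1.27083, √(2b)=2.54165; F=1.27083×(-37.731)=-47.94955, v=11.84100/2.54165=4.65878
k=1: u−w=-30.27300, u+w=-6.15900; √(b/2)=1.27083, √(2b)=2.54165; F=1.27083×(-30.273)=-38.47173, v=-6.15900/2.54165=-2.42323
k=2: u−w=6.73300, u+w=0.03700; √(b/2)=1.27083, √(2b)=2.54165; F=1.27083×6.733=8.55647, v=0.03700/2.54165=0.01456
k=3: u−w=-20.06700, u+w=-11.77300; √(b/2)=1.27083, √(2b)=2.54165; F=1.27083×(-20.067)=-25.50168, v=-11.77300/2.54165=-4.63202
k=4: u−w=-9.99200, u+w=35.72200; √(b/2)=1.27083, √(2b)=2.54165; F=1.27083×(-9.992)=-12.69810, v=35.72200/2.54165=14.05463

0: F=-47.94955 v=4.65878
1: F=-38.47173 v=-2.42323
2: F=8.55647 v=0.01456
3: F=-25.50168 v=-4.63202
4: F=-12.69810 v=14.05463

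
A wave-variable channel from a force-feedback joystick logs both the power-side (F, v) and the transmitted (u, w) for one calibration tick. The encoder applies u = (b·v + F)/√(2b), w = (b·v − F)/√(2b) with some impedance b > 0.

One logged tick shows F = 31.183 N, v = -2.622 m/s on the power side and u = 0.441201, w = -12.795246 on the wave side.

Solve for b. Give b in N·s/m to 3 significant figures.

b = 11.1 N·s/m

u + w = -12.354045;  u + w = √(2b)·v, so √(2b) = -12.354045/(-2.622) = 4.711688.
b = (√(2b))²/2 = 22.200000/2 = 11.100000.
(Check via u − w = 2F/√(2b): u − w = 13.236447, 2F/√(2b) = 13.236446.)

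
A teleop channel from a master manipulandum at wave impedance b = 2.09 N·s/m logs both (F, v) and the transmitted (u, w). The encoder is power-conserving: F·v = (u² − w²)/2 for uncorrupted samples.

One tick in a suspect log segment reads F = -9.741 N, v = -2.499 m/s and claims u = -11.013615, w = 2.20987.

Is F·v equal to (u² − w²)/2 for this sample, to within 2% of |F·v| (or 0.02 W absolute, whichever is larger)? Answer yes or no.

F·v = (-9.741)×(-2.499) = 24.342759 W.
(u² − w²)/2 = (121.299715 − 4.883525)/2 = 58.208095 W.
|Δ| = 33.865336;  2% of max(1, |F·v|) = 0.486855.

no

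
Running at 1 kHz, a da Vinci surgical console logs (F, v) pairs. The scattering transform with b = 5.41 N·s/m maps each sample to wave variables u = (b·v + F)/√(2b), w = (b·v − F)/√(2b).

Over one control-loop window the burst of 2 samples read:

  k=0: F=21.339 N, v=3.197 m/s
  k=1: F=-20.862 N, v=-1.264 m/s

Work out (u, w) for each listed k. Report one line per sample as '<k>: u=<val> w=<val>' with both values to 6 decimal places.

k=0: b·v=5.41×3.197=17.295770; √(2b)=3.289377; u=(17.295770+21.339)/3.289377=11.745316, w=(17.295770−21.339)/3.289377=-1.229178
k=1: b·v=5.41×(-1.264)=-6.838240; √(2b)=3.289377; u=(-6.838240+(-20.862))/3.289377=-8.421121, w=(-6.838240−(-20.862))/3.289377=4.263349

0: u=11.745316 w=-1.229178
1: u=-8.421121 w=4.263349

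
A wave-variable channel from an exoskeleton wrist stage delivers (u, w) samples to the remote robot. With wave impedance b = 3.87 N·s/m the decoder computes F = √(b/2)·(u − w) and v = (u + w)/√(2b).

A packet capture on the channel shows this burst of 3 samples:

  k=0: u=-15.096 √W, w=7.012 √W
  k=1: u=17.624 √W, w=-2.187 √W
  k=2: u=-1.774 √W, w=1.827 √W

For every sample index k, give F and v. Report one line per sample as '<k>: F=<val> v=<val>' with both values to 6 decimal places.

0: F=-30.753174 v=-2.905734
1: F=27.557948 v=5.548715
2: F=-5.009145 v=0.019050

k=0: u−w=-22.108000, u+w=-8.084000; √(b/2)=1.391043, √(2b)=2.782086; F=1.391043×(-22.108)=-30.753174, v=-8.084000/2.782086=-2.905734
k=1: u−w=19.811000, u+w=15.437000; √(b/2)=1.391043, √(2b)=2.782086; F=1.391043×19.811=27.557948, v=15.437000/2.782086=5.548715
k=2: u−w=-3.601000, u+w=0.053000; √(b/2)=1.391043, √(2b)=2.782086; F=1.391043×(-3.601)=-5.009145, v=0.053000/2.782086=0.019050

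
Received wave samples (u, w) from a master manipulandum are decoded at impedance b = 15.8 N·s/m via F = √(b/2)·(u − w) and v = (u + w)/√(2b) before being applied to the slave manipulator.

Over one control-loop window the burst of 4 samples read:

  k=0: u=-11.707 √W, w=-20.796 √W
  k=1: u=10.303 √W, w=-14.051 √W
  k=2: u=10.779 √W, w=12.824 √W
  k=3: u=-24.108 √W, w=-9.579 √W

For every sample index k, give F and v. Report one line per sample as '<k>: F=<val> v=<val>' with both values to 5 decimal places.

0: F=25.54640 v=-5.78202
1: F=68.45164 v=-0.66674
2: F=-5.74787 v=4.19879
3: F=-40.83657 v=-5.99265

k=0: u−w=9.08900, u+w=-32.50300; √(b/2)=2.81069, √(2b)=5.62139; F=2.81069×9.089=25.54640, v=-32.50300/5.62139=-5.78202
k=1: u−w=24.35400, u+w=-3.74800; √(b/2)=2.81069, √(2b)=5.62139; F=2.81069×24.354=68.45164, v=-3.74800/5.62139=-0.66674
k=2: u−w=-2.04500, u+w=23.60300; √(b/2)=2.81069, √(2b)=5.62139; F=2.81069×(-2.045)=-5.74787, v=23.60300/5.62139=4.19879
k=3: u−w=-14.52900, u+w=-33.68700; √(b/2)=2.81069, √(2b)=5.62139; F=2.81069×(-14.529)=-40.83657, v=-33.68700/5.62139=-5.99265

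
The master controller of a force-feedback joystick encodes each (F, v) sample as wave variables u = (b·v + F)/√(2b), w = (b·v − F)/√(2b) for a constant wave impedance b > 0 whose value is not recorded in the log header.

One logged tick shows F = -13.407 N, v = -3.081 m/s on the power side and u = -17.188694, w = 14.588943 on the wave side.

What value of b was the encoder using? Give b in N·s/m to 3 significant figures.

u + w = -2.599751;  u + w = √(2b)·v, so √(2b) = -2.599751/(-3.081) = 0.843801.
b = (√(2b))²/2 = 0.712000/2 = 0.356000.
(Check via u − w = 2F/√(2b): u − w = -31.777637, 2F/√(2b) = -31.777633.)

b = 0.356 N·s/m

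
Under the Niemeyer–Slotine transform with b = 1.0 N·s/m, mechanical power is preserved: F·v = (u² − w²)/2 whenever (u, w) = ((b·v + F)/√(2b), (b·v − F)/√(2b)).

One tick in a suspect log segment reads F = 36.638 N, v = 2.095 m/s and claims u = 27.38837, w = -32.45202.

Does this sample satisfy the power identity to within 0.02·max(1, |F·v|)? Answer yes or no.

F·v = 36.638×2.095 = 76.75661 W.
(u² − w²)/2 = (750.12281 − 1053.13360)/2 = -151.50540 W.
|Δ| = 228.26201;  2% of max(1, |F·v|) = 1.53513.

no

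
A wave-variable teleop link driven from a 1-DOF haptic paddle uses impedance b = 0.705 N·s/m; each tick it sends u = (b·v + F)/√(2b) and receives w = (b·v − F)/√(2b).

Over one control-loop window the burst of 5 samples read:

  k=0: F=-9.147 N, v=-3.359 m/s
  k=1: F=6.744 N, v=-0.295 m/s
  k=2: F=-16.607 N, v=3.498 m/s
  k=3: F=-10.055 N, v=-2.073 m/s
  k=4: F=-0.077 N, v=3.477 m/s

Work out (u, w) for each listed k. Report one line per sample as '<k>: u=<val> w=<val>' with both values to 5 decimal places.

k=0: b·v=0.705×(-3.359)=-2.36809; √(2b)=1.18743; u=(-2.36809+(-9.147))/1.18743=-9.69746, w=(-2.36809−(-9.147))/1.18743=5.70887
k=1: b·v=0.705×(-0.295)=-0.20797; √(2b)=1.18743; u=(-0.20797+6.744)/1.18743=5.50433, w=(-0.20797−6.744)/1.18743=-5.85462
k=2: b·v=0.705×3.498=2.46609; √(2b)=1.18743; u=(2.46609+(-16.607))/1.18743=-11.90879, w=(2.46609−(-16.607))/1.18743=16.06244
k=3: b·v=0.705×(-2.073)=-1.46146; √(2b)=1.18743; u=(-1.46146+(-10.055))/1.18743=-9.69861, w=(-1.46146−(-10.055))/1.18743=7.23706
k=4: b·v=0.705×3.477=2.45128; √(2b)=1.18743; u=(2.45128+(-0.077))/1.18743=1.99951, w=(2.45128−(-0.077))/1.18743=2.12920

0: u=-9.69746 w=5.70887
1: u=5.50433 w=-5.85462
2: u=-11.90879 w=16.06244
3: u=-9.69861 w=7.23706
4: u=1.99951 w=2.12920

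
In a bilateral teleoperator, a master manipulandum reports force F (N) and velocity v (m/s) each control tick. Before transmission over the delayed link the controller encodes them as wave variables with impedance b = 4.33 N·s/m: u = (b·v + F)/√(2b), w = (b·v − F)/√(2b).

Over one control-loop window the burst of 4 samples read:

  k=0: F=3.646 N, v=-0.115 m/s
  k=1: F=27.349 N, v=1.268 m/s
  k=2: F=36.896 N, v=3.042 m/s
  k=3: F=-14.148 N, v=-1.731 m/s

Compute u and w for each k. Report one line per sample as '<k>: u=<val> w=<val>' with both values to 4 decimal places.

0: u=1.0698 w=-1.4082
1: u=11.1593 w=-7.4278
2: u=17.0138 w=-8.0618
3: u=-7.3547 w=2.2607

k=0: b·v=4.33×(-0.115)=-0.4980; √(2b)=2.9428; u=(-0.4980+3.646)/2.9428=1.0698, w=(-0.4980−3.646)/2.9428=-1.4082
k=1: b·v=4.33×1.268=5.4904; √(2b)=2.9428; u=(5.4904+27.349)/2.9428=11.1593, w=(5.4904−27.349)/2.9428=-7.4278
k=2: b·v=4.33×3.042=13.1719; √(2b)=2.9428; u=(13.1719+36.896)/2.9428=17.0138, w=(13.1719−36.896)/2.9428=-8.0618
k=3: b·v=4.33×(-1.731)=-7.4952; √(2b)=2.9428; u=(-7.4952+(-14.148))/2.9428=-7.3547, w=(-7.4952−(-14.148))/2.9428=2.2607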